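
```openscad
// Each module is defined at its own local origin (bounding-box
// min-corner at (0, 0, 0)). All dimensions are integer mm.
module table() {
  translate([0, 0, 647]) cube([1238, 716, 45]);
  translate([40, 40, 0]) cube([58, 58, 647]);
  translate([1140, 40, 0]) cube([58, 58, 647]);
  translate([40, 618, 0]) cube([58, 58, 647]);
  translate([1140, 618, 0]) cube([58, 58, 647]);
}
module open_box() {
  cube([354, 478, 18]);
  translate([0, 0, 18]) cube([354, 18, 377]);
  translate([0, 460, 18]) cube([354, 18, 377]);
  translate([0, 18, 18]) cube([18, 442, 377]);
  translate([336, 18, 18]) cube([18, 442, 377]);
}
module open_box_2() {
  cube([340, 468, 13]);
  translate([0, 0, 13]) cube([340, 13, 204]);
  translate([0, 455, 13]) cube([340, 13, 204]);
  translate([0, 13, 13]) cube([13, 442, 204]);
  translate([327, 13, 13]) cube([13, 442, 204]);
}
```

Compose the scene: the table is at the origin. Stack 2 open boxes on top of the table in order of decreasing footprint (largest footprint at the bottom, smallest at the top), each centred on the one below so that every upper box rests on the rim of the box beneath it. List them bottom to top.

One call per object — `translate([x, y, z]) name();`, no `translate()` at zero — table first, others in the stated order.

table();
translate([442, 119, 692]) open_box();
translate([449, 124, 1087]) open_box_2();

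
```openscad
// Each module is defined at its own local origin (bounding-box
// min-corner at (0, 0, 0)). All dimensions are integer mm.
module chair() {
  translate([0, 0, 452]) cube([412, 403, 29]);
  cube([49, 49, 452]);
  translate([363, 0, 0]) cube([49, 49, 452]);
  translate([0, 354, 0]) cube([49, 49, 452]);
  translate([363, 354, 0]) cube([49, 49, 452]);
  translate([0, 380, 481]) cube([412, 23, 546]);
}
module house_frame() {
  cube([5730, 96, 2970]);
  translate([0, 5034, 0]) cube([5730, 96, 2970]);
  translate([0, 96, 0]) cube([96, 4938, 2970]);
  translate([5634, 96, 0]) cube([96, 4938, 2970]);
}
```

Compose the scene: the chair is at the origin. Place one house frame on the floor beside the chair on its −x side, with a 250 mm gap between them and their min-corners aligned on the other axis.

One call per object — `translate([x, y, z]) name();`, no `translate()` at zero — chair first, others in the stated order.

chair();
translate([-5980, 0, 0]) house_frame();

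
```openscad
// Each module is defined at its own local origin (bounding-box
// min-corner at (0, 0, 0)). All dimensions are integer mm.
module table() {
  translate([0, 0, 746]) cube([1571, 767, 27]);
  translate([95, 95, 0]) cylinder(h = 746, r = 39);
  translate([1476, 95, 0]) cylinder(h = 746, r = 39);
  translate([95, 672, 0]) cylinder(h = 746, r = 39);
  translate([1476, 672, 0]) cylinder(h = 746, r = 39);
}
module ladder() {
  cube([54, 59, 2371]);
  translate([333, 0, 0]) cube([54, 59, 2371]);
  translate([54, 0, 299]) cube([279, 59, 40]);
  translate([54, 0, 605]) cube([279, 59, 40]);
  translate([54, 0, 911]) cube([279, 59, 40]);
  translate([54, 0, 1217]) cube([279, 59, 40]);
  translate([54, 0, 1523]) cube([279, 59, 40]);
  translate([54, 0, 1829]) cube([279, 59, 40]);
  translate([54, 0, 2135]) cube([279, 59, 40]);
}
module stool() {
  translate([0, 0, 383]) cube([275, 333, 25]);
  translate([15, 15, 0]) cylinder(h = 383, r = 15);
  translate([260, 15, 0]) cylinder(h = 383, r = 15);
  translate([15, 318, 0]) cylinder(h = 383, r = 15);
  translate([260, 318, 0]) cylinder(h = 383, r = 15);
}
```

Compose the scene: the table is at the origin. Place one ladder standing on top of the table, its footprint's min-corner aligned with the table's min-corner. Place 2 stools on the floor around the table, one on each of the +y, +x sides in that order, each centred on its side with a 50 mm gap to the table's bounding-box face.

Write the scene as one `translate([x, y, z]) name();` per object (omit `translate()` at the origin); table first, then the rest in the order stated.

table();
translate([0, 0, 773]) ladder();
translate([648, 817, 0]) stool();
translate([1621, 217, 0]) stool();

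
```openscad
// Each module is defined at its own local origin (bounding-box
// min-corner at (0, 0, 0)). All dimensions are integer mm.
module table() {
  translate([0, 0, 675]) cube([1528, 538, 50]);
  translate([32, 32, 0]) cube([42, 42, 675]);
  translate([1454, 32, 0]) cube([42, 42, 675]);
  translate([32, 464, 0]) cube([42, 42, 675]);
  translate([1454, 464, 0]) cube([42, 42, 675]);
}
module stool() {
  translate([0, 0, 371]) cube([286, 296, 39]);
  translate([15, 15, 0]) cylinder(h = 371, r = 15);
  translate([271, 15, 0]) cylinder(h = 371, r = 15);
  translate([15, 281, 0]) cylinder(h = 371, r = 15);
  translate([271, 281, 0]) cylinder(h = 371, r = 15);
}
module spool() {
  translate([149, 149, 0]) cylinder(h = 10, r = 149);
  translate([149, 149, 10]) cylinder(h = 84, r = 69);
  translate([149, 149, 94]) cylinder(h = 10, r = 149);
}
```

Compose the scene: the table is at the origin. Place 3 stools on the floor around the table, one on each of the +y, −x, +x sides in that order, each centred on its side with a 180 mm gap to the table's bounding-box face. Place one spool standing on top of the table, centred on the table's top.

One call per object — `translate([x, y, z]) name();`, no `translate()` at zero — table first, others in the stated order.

table();
translate([621, 718, 0]) stool();
translate([-466, 121, 0]) stool();
translate([1708, 121, 0]) stool();
translate([615, 120, 725]) spool();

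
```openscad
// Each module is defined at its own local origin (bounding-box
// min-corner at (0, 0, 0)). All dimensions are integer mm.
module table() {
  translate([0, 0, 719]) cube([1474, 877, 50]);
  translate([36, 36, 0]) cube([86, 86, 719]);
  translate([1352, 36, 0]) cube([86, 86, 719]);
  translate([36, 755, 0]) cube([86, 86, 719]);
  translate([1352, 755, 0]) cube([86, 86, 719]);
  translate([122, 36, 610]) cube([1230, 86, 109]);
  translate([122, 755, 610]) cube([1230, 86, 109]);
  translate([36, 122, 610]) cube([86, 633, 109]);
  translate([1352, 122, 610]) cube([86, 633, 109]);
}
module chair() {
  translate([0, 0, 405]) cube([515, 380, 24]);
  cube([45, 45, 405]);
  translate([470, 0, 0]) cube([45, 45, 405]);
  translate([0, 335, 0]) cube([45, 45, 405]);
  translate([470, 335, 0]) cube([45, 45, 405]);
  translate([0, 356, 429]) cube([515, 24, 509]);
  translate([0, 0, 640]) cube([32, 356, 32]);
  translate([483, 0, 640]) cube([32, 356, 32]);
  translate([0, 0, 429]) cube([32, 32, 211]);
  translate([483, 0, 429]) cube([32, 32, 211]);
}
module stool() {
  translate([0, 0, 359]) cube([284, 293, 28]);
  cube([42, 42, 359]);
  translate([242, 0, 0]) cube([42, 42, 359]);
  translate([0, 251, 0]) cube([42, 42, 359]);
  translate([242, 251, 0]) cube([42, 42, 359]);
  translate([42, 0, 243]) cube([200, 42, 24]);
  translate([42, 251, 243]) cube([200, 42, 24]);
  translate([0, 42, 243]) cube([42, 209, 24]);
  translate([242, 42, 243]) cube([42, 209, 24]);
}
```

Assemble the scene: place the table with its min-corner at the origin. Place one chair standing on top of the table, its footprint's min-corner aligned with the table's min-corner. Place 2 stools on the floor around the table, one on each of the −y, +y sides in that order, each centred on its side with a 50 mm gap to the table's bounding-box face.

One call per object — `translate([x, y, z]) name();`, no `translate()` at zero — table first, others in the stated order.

table();
translate([0, 0, 769]) chair();
translate([595, -343, 0]) stool();
translate([595, 927, 0]) stool();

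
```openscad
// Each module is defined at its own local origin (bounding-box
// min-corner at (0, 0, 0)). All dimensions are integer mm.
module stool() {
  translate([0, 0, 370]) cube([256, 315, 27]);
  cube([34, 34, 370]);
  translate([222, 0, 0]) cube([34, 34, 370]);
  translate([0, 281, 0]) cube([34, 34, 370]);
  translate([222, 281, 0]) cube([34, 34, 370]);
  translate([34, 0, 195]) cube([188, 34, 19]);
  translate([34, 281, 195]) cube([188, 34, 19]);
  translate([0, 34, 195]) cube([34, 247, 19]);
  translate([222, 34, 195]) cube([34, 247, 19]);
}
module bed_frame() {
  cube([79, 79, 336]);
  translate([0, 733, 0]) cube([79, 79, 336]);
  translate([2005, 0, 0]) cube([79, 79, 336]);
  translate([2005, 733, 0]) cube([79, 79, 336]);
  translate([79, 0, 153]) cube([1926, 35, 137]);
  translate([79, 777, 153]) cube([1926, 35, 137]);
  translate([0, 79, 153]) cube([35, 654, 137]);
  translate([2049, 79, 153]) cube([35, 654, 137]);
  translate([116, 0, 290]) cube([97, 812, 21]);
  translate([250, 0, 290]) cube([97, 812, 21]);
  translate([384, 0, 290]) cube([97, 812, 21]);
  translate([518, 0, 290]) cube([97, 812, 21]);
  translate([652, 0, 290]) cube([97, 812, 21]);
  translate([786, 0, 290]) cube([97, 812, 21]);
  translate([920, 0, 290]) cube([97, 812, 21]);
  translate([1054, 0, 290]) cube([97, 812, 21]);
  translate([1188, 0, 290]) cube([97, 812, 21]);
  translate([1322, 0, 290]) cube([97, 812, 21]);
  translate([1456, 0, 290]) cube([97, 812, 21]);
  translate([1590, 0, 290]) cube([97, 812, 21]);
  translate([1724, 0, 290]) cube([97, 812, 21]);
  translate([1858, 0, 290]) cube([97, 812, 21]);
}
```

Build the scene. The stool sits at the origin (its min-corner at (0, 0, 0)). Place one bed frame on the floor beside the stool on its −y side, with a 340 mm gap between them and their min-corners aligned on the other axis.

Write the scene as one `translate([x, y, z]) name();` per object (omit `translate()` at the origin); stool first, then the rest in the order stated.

stool();
translate([0, -1152, 0]) bed_frame();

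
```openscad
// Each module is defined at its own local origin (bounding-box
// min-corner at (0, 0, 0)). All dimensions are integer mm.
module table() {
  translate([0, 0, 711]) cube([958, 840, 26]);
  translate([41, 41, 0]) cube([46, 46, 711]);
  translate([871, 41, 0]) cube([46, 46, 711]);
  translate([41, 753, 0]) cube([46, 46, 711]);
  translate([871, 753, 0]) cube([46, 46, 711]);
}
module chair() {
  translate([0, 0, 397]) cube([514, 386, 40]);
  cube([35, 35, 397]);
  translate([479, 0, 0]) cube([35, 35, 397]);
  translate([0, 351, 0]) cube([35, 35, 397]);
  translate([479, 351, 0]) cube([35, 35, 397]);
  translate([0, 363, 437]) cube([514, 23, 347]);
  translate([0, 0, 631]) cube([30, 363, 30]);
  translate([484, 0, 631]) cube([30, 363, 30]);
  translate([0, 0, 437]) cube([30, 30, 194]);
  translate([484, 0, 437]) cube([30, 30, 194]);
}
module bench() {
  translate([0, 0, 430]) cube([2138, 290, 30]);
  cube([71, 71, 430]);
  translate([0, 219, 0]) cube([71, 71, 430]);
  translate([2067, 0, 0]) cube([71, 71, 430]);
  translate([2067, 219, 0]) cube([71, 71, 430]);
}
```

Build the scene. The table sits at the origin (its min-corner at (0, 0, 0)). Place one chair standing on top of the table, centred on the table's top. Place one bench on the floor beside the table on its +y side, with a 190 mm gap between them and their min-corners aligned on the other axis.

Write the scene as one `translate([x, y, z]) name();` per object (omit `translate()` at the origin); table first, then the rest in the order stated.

table();
translate([222, 227, 737]) chair();
translate([0, 1030, 0]) bench();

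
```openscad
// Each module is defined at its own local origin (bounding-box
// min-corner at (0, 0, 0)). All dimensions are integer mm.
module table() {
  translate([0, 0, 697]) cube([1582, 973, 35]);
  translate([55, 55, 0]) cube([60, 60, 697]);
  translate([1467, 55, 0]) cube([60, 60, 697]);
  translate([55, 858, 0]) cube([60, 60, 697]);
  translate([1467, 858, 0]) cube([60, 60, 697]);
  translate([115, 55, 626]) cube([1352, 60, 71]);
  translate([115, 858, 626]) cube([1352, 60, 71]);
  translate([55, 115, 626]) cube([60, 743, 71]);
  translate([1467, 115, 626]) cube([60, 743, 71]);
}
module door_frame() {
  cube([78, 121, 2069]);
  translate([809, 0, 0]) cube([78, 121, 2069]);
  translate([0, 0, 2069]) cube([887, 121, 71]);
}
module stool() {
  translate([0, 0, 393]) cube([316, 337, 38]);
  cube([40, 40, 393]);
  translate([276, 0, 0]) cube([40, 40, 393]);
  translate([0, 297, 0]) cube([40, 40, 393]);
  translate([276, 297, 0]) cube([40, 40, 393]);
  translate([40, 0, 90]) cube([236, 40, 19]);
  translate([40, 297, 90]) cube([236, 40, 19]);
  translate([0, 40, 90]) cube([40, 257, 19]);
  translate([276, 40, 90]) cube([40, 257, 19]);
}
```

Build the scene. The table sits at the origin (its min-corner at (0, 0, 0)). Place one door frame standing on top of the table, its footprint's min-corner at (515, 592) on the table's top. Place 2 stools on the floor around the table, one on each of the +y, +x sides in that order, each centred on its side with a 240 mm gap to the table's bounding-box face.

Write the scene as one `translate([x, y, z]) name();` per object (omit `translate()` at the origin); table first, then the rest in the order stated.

table();
translate([515, 592, 732]) door_frame();
translate([633, 1213, 0]) stool();
translate([1822, 318, 0]) stool();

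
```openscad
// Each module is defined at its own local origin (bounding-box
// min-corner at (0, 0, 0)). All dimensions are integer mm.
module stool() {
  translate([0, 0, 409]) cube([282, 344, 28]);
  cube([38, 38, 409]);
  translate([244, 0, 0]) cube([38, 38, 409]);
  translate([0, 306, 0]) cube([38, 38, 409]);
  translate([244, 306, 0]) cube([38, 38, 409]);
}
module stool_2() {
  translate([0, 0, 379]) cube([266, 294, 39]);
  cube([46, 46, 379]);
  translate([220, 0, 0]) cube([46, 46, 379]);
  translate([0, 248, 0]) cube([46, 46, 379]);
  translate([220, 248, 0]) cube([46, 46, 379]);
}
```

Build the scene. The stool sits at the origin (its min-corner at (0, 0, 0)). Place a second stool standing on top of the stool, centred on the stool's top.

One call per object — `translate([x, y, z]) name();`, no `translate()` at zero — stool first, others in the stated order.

stool();
translate([8, 25, 437]) stool_2();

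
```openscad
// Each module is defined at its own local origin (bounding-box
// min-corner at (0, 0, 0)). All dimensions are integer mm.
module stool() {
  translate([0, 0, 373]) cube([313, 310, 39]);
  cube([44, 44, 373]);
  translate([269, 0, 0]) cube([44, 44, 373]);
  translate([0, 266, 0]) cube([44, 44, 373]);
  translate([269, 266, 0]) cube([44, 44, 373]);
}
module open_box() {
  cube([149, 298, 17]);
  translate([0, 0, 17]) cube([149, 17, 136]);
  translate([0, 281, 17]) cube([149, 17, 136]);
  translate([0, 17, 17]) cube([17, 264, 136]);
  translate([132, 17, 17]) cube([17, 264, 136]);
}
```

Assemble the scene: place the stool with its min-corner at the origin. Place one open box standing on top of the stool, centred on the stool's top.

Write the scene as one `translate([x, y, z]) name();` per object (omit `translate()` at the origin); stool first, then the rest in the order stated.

stool();
translate([82, 6, 412]) open_box();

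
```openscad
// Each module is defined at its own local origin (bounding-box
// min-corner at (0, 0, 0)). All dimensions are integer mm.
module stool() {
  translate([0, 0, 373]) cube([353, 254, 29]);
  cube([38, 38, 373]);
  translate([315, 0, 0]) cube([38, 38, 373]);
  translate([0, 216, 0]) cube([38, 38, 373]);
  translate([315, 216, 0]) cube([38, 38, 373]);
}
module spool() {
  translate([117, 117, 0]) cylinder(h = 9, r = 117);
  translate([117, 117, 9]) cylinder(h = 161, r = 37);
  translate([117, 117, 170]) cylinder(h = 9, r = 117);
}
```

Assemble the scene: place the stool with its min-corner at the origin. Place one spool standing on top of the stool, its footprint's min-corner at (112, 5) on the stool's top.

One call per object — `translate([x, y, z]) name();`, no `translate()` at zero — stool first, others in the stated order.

stool();
translate([112, 5, 402]) spool();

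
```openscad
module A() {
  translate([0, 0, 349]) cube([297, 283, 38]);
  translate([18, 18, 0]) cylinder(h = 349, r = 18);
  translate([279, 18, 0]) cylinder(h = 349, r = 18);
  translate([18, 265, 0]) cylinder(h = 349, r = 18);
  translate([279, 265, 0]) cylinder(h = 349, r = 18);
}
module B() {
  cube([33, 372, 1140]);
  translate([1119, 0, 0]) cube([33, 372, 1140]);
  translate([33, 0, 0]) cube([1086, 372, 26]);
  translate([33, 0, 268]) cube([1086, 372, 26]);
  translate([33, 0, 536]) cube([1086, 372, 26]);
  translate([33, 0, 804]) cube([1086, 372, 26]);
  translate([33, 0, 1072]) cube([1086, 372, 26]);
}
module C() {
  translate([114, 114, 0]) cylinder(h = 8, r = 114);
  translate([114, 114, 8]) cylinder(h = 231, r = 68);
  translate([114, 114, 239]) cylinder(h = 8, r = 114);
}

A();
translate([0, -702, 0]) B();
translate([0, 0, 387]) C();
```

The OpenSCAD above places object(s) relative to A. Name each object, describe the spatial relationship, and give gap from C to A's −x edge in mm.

The spool's min-x is at 0; the stool's min-x is 0; gap = 0 mm.

A is a stool. B is a bookshelf. C is a spool. The bookshelf is on the floor beside the stool on its −y side. The spool is on top of the stool. The gap from the spool to the stool's −x edge is 0 mm.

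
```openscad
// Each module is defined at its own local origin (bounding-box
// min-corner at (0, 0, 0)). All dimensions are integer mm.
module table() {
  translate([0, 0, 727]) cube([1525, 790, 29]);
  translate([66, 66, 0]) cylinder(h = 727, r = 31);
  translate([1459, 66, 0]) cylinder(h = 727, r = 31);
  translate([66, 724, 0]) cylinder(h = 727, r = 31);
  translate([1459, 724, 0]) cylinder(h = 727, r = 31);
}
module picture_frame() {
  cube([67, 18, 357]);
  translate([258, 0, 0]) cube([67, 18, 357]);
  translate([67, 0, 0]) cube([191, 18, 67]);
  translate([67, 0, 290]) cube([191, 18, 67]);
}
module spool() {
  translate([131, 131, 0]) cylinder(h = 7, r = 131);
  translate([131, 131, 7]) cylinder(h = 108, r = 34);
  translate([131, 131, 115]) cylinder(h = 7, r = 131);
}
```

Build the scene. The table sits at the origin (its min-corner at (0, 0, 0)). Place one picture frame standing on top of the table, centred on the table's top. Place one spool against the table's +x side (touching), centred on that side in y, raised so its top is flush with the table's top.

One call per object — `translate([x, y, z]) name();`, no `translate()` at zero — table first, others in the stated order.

table();
translate([600, 386, 756]) picture_frame();
translate([1525, 264, 634]) spool();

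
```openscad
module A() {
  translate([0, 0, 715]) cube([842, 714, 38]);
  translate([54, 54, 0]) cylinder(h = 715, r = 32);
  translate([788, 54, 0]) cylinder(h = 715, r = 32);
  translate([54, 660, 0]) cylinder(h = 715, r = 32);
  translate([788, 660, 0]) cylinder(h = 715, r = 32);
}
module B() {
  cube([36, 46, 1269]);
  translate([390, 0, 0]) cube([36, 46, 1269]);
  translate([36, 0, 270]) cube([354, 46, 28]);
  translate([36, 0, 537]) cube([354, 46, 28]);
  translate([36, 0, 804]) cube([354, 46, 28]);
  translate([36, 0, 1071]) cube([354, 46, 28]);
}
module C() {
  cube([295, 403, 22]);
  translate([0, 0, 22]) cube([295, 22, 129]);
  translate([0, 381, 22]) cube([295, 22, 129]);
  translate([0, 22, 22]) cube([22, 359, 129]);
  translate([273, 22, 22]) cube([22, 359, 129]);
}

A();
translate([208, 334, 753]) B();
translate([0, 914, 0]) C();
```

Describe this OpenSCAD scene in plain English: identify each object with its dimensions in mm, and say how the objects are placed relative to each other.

A is a rectangular dining table. The top is 842×714×38 mm with its upper surface at z = 753 mm. It stands on four round legs of 64 mm diameter, each leg's bounding box inset 22 mm from the nearest pair of top edges, running from the floor to the underside of the top.

B is a wooden ladder with two side rails of 36×46 mm section and 1269 mm height, set 426 mm apart overall. Between them run 4 rectangular rungs (46 mm deep, 28 mm thick), front faces flush with the rails' −y face. The bottom of the first rung is 270 mm above the floor and each subsequent rung is 267 mm higher than the one below.

C is an open-topped rectangular box: outside dimensions 295×403×151 mm, with a uniform wall and base thickness of 22 mm. The base is a full 295×403 slab on the floor; four walls sit on top of the base. The front and back walls (the −y and +y sides) span the full width; the two side walls fit between them.

The ladder is on top of the table, centred. The open box is on the floor beside the table on its +y side.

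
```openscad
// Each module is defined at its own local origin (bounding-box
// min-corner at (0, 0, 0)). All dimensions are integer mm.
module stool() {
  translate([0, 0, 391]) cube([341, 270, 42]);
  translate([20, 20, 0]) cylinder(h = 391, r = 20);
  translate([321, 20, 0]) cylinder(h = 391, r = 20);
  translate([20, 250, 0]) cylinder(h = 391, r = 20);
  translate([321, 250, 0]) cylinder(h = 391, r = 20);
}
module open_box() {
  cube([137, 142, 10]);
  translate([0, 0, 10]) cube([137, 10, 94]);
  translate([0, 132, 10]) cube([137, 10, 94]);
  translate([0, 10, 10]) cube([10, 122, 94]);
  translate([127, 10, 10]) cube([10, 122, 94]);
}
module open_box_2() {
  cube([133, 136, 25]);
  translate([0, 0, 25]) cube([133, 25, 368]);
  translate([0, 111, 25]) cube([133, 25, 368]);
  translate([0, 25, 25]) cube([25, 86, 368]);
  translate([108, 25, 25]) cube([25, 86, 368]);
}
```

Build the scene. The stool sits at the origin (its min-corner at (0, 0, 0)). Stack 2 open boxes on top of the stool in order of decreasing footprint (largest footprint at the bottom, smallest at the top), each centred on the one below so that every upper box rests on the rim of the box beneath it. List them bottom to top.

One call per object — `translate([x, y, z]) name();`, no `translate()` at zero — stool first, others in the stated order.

stool();
translate([102, 64, 433]) open_box();
translate([104, 67, 537]) open_box_2();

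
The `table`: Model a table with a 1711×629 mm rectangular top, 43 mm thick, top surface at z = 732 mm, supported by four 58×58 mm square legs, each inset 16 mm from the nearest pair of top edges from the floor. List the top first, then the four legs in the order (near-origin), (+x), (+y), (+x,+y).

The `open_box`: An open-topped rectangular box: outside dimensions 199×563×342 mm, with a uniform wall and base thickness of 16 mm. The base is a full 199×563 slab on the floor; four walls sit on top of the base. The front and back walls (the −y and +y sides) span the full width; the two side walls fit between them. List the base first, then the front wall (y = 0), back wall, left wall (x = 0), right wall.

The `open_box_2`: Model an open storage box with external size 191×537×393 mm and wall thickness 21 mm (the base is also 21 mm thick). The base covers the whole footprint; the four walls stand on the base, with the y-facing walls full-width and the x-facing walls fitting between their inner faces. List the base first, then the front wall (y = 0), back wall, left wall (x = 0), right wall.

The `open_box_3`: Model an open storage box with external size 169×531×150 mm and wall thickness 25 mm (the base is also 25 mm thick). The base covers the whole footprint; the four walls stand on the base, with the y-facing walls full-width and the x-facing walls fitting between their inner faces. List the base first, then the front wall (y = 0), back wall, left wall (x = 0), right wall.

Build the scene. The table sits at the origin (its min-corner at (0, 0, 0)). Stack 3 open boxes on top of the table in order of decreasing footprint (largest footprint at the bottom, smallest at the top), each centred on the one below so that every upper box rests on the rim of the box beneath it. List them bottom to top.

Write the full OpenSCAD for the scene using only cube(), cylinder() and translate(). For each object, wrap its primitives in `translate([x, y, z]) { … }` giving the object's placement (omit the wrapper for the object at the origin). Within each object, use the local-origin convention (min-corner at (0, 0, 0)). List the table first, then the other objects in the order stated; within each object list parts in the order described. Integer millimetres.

translate([0, 0, 689]) cube([1711, 629, 43]);
translate([16, 16, 0]) cube([58, 58, 689]);
translate([1637, 16, 0]) cube([58, 58, 689]);
translate([16, 555, 0]) cube([58, 58, 689]);
translate([1637, 555, 0]) cube([58, 58, 689]);
translate([756, 33, 732]) {
  cube([199, 563, 16]);
  translate([0, 0, 16]) cube([199, 16, 326]);
  translate([0, 547, 16]) cube([199, 16, 326]);
  translate([0, 16, 16]) cube([16, 531, 326]);
  translate([183, 16, 16]) cube([16, 531, 326]);
}
translate([760, 46, 1074]) {
  cube([191, 537, 21]);
  translate([0, 0, 21]) cube([191, 21, 372]);
  translate([0, 516, 21]) cube([191, 21, 372]);
  translate([0, 21, 21]) cube([21, 495, 372]);
  translate([170, 21, 21]) cube([21, 495, 372]);
}
translate([771, 49, 1467]) {
  cube([169, 531, 25]);
  translate([0, 0, 25]) cube([169, 25, 125]);
  translate([0, 506, 25]) cube([169, 25, 125]);
  translate([0, 25, 25]) cube([25, 481, 125]);
  translate([144, 25, 25]) cube([25, 481, 125]);
}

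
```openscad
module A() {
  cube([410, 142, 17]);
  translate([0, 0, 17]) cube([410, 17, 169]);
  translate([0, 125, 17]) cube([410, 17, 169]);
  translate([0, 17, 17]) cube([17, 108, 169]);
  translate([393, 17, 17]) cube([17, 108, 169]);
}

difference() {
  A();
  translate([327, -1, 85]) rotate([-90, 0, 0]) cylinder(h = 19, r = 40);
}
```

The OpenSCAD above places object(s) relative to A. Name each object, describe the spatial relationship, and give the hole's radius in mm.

A is an open box. The open box has a circular hole through its front wall. The hole's radius is 40 mm.

The subtracted cylinder has r = 40 mm.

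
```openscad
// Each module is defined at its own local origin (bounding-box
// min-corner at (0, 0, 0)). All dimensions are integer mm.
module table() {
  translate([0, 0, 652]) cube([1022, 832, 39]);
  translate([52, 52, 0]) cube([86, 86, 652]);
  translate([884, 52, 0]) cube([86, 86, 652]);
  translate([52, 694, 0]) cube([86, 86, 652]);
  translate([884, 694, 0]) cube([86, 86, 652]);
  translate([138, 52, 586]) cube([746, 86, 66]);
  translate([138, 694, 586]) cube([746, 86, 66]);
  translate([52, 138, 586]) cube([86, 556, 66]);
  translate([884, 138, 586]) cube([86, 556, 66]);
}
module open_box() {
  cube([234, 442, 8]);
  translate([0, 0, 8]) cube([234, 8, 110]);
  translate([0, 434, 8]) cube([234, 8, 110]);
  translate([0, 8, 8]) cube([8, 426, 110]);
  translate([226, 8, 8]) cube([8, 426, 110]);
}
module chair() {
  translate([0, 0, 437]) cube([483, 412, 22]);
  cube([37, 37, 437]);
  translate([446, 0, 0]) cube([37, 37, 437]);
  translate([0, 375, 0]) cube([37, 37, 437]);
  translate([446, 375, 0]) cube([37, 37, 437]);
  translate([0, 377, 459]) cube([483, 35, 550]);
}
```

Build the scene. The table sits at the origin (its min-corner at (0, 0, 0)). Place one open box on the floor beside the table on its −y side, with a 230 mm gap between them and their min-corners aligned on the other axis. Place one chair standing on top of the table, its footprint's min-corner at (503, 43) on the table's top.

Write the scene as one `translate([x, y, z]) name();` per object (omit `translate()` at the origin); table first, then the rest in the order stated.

table();
translate([0, -672, 0]) open_box();
translate([503, 43, 691]) chair();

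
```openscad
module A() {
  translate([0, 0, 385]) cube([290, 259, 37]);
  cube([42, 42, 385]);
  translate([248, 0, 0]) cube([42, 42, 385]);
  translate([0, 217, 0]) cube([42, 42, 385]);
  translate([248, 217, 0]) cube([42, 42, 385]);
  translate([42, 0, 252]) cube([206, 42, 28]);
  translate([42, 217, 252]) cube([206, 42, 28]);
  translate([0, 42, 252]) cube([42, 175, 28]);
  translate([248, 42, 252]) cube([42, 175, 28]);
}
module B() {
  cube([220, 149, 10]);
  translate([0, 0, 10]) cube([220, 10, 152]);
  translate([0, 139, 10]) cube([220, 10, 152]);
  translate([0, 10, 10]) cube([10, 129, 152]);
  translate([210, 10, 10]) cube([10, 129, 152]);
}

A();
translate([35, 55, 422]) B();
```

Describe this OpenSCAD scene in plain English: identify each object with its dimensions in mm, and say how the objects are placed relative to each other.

A is a four-legged stool. The seat is 290×259 mm, 37 mm thick, top at z = 422 mm. It stands on four square legs, each 42×42 mm in cross-section, from z = 0 to the seat underside, each flush with a corner of the seat. Four stretchers, 42 mm wide and 28 mm tall, connect adjacent legs with their undersides at z = 252 mm, each running between the inner faces of the legs it joins and aligned with the legs' outer faces on the other axis.

B is an open-topped rectangular box: outside dimensions 220×149×162 mm, with a uniform wall and base thickness of 10 mm. The base is a full 220×149 slab on the floor; four walls sit on top of the base. The front and back walls (the −y and +y sides) span the full width; the two side walls fit between them.

The open box is on top of the stool, centred.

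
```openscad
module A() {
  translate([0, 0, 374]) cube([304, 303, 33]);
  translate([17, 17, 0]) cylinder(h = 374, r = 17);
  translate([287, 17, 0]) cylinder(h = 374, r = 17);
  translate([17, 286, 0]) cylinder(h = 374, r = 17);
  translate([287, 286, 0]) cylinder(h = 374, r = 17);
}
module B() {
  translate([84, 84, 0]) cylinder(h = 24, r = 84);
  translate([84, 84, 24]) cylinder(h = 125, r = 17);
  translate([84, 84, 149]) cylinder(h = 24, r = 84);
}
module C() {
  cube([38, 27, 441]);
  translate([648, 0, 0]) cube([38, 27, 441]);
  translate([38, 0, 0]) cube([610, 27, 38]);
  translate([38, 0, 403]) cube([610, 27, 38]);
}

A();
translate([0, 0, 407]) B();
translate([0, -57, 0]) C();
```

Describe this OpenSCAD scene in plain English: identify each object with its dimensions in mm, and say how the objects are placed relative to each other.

A is a simple wooden stool: a rectangular seat 304 mm (x) by 303 mm (y), 33 mm thick, top face at z = 407 mm, on four round legs, each 34 mm in diameter. The legs rest on z = 0, each leg's axis is inset half a diameter from the nearest pair of seat edges (so the leg's bounding box is flush with the corner).

B is a spool: two coaxial disc flanges of radius 84 mm and thickness 24 mm, joined by a core cylinder of radius 17 mm and height 125 mm. The lower flange rests on z = 0 and the three cylinders share a vertical axis.

C is a rectangular picture frame lying in the x–z plane (depth along y). The opening is 610 mm wide (x) by 365 mm tall (z), surrounded by a border 38 mm wide on all four sides. The frame is 27 mm deep and is made of two full-height vertical stiles with two horizontal rails fitted between them.

The spool is on top of the stool. The picture frame is on the floor beside the stool on its −y side.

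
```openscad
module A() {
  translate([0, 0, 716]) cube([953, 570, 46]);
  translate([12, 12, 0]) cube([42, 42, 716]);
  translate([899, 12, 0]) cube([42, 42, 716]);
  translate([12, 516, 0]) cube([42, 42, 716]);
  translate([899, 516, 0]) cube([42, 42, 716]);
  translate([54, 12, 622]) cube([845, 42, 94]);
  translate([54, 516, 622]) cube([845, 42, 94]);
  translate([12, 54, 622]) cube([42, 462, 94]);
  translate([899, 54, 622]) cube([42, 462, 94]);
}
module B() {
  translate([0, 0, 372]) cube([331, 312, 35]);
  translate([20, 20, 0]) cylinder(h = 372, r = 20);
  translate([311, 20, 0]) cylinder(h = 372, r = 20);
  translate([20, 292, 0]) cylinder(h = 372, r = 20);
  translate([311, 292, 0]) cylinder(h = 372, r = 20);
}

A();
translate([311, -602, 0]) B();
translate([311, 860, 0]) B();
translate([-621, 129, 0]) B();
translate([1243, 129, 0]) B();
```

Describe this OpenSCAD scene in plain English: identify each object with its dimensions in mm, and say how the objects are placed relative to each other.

A is a table with a 953×570 mm rectangular top, 46 mm thick, top surface at z = 762 mm, supported by four 42×42 mm square legs, each inset 12 mm from the nearest pair of top edges, running from the floor. Four apron rails, 42 mm thick and 94 mm tall, run between adjacent legs with their top edges flush with the underside of the top and their outer faces flush with the legs' outer faces.

B is a simple wooden stool: a rectangular seat 331 mm (x) by 312 mm (y), 35 mm thick, top face at z = 407 mm, on four round legs, each 40 mm in diameter. The legs rest on z = 0, each leg's axis is inset half a diameter from the nearest pair of seat edges (so the leg's bounding box is flush with the corner).

Four stools sit around the table at the −y, +y, −x, +x sides.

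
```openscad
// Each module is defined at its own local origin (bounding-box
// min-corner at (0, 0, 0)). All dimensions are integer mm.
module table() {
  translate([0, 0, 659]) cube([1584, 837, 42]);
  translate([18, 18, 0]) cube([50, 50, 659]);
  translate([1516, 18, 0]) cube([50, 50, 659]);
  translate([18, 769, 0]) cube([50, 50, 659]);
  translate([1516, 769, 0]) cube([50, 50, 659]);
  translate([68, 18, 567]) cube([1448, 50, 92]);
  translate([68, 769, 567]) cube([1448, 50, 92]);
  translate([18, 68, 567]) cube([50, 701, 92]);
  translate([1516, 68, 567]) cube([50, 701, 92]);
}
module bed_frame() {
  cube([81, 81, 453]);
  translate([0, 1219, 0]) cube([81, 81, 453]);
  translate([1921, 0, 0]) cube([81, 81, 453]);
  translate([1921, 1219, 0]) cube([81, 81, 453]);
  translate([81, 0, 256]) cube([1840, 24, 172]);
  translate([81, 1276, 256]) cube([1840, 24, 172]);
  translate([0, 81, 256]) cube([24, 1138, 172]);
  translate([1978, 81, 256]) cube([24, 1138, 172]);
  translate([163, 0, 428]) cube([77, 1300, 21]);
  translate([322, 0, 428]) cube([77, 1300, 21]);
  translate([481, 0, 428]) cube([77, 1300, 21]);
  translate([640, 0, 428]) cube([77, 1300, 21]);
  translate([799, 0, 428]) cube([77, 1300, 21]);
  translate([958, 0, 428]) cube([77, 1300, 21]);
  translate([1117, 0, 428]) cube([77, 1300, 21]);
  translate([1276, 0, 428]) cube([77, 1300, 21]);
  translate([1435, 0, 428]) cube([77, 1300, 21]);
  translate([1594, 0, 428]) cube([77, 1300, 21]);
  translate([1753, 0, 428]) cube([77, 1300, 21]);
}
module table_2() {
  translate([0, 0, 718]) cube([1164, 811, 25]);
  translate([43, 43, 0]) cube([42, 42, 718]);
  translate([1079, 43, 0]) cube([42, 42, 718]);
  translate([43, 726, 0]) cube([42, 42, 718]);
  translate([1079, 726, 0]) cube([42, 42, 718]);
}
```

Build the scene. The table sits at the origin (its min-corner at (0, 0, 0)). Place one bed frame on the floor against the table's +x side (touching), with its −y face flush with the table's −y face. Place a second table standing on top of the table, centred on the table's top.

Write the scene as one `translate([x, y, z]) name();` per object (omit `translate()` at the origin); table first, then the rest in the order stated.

table();
translate([1584, 0, 0]) bed_frame();
translate([210, 13, 701]) table_2();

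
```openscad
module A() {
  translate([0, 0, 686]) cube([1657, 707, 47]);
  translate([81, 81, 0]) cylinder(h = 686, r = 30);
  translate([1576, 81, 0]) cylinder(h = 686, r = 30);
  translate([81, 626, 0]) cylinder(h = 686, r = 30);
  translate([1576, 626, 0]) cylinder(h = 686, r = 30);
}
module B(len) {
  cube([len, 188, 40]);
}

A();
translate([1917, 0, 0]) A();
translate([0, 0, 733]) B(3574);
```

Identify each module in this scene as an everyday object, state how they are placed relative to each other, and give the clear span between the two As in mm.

Second table starts at x = 1917; first ends at x = 1657; clear span = 1917 − 1657 = 260 mm.

A is a table. B is a beam. A beam spans the tops of two tables. The clear span between the two tables is 260 mm.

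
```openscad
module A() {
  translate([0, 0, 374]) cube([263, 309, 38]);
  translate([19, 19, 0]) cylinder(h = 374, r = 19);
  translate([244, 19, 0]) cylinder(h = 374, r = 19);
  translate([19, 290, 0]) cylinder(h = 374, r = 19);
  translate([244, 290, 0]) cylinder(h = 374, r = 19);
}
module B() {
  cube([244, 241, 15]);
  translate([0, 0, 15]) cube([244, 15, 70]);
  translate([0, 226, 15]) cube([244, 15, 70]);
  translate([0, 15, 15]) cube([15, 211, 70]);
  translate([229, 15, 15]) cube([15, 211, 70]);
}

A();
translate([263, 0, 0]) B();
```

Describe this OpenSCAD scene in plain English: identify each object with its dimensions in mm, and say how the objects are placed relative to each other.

A is a four-legged stool. The seat is a 263×309×38 mm slab whose top surface is at z = 412 mm; four round legs, each 38 mm in diameter, run from the floor (z = 0) to the underside of the seat, each leg's axis is inset half a diameter from the nearest pair of seat edges (so the leg's bounding box is flush with the corner).

B is an open-topped rectangular box: outside dimensions 244×241×85 mm, with a uniform wall and base thickness of 15 mm. The base is a full 244×241 slab on the floor; four walls sit on top of the base. The front and back walls (the −y and +y sides) span the full width; the two side walls fit between them.

The open box is against the stool's +x side, with their −y faces flush.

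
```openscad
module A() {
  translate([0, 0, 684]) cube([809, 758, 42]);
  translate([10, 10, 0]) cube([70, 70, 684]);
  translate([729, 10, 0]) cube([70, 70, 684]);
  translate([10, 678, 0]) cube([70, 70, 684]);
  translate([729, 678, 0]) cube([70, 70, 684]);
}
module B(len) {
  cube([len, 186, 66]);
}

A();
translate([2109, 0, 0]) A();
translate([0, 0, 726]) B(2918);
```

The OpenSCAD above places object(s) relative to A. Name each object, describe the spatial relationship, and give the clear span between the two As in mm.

Second table starts at x = 2109; first ends at x = 809; clear span = 2109 − 809 = 1300 mm.

A is a table. B is a beam. A beam spans the tops of two tables. The clear span between the two tables is 1300 mm.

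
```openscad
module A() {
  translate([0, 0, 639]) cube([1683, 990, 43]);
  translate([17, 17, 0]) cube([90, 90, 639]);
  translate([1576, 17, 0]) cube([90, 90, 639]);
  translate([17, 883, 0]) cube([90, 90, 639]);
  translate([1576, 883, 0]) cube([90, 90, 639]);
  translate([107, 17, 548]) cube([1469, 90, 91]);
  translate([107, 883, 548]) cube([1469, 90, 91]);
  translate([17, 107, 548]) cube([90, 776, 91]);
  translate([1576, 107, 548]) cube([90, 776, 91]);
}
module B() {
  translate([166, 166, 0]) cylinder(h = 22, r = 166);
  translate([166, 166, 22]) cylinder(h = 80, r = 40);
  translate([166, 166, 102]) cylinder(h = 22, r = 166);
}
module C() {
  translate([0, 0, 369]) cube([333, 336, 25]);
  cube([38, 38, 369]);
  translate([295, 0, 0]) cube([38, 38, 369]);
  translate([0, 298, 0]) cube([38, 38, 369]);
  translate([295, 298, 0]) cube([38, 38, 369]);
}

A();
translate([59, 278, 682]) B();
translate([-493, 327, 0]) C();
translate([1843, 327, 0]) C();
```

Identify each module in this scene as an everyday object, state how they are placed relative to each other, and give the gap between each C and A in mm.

Each stool's nearest face is 160 mm from the table's bounding box.

A is a table. B is a spool. C is a stool. The spool is on top of the table. Two stools sit around the table at the −x, +x sides. The gap between each stool and the table is 160 mm.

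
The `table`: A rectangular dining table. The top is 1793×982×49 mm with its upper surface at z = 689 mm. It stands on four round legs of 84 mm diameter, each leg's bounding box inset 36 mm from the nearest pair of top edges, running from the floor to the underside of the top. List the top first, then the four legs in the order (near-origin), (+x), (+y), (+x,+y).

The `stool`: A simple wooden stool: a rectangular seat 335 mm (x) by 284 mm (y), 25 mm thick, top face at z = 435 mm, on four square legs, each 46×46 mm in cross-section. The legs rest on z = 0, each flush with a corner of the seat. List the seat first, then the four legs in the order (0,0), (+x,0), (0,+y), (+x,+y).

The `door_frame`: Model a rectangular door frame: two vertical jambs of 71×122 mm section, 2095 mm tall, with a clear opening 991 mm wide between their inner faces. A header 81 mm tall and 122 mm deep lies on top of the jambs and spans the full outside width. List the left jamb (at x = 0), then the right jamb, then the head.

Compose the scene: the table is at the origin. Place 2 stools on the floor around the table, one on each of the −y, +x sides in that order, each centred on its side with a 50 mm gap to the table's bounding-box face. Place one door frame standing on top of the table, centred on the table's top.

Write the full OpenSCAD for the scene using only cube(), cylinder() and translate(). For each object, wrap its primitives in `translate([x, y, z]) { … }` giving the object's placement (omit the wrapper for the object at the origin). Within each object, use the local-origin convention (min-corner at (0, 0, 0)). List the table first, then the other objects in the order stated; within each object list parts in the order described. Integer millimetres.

translate([0, 0, 640]) cube([1793, 982, 49]);
translate([78, 78, 0]) cylinder(h = 640, r = 42);
translate([1715, 78, 0]) cylinder(h = 640, r = 42);
translate([78, 904, 0]) cylinder(h = 640, r = 42);
translate([1715, 904, 0]) cylinder(h = 640, r = 42);
translate([729, -334, 0]) {
  translate([0, 0, 410]) cube([335, 284, 25]);
  cube([46, 46, 410]);
  translate([289, 0, 0]) cube([46, 46, 410]);
  translate([0, 238, 0]) cube([46, 46, 410]);
  translate([289, 238, 0]) cube([46, 46, 410]);
}
translate([1843, 349, 0]) {
  translate([0, 0, 410]) cube([335, 284, 25]);
  cube([46, 46, 410]);
  translate([289, 0, 0]) cube([46, 46, 410]);
  translate([0, 238, 0]) cube([46, 46, 410]);
  translate([289, 238, 0]) cube([46, 46, 410]);
}
translate([330, 430, 689]) {
  cube([71, 122, 2095]);
  translate([1062, 0, 0]) cube([71, 122, 2095]);
  translate([0, 0, 2095]) cube([1133, 122, 81]);
}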